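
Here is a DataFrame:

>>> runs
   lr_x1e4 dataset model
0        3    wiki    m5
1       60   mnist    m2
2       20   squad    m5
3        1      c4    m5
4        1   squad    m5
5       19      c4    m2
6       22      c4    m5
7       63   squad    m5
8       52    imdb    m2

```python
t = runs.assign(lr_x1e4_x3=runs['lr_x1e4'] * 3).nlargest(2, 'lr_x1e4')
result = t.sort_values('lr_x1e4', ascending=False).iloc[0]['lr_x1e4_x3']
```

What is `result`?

189

add column lr_x1e4_x3 = runs['lr_x1e4'] * 3:
   lr_x1e4 dataset model  lr_x1e4_x3
0        3    wiki    m5           9
1       60   mnist    m2         180
2       20   squad    m5          60
3        1      c4    m5           3
4        1   squad    m5           3
5       19      c4    m2          57
6       22      c4    m5          66
7       63   squad    m5         189
8       52    imdb    m2         156
take 2 rows with largest lr_x1e4:
   lr_x1e4 dataset model  lr_x1e4_x3
7       63   squad    m5         189
1       60   mnist    m2         180
sort by lr_x1e4 descending:
   lr_x1e4 dataset model  lr_x1e4_x3
7       63   squad    m5         189
1       60   mnist    m2         180
value at position 0, column 'lr_x1e4_x3' → 189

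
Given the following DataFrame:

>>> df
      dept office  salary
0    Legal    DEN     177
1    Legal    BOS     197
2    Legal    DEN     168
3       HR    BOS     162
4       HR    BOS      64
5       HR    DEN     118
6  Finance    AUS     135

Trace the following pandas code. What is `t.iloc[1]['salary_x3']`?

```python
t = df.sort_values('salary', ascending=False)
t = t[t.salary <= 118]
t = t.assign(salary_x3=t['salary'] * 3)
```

sort by salary descending:
      dept office  salary
1    Legal    BOS     197
0    Legal    DEN     177
2    Legal    DEN     168
3       HR    BOS     162
6  Finance    AUS     135
5       HR    DEN     118
4       HR    BOS      64
filter rows where salary <= 118:
  dept office  salary
5   HR    DEN     118
4   HR    BOS      64
add column salary_x3 = t['salary'] * 3:
  dept office  salary  salary_x3
5   HR    DEN     118        354
4   HR    BOS      64        192
Hence 192.

192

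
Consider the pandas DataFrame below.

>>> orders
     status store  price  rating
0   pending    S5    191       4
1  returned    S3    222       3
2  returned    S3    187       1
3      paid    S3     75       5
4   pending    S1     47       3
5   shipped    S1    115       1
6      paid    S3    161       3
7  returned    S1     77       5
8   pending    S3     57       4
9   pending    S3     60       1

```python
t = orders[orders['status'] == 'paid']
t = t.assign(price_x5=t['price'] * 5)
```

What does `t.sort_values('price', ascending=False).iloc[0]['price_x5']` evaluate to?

filter rows where status == 'paid':
  status store  price  rating
3   paid    S3     75       5
6   paid    S3    161       3
add column price_x5 = t['price'] * 5:
  status store  price  rating  price_x5
3   paid    S3     75       5       375
6   paid    S3    161       3       805
sort by price descending:
  status store  price  rating  price_x5
6   paid    S3    161       3       805
3   paid    S3     75       5       375

805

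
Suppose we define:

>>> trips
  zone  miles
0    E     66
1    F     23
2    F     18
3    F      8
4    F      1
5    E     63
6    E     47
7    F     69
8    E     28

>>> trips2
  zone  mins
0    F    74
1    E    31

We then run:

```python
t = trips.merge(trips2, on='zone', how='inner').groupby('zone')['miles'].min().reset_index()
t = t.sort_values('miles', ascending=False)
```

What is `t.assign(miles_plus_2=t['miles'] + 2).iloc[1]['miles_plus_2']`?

3

merge on 'zone' (how='inner') → 9 rows:
  zone  miles  mins
0    E     66    31
1    F     23    74
2    F     18    74
3    F      8    74
4    F      1    74
5    E     63    31
6    E     47    31
7    F     69    74
8    E     28    31
group by zone, min of miles:
zone
E    28
F     1
Name: miles, dtype: int64
reset_index():
  zone  miles
0    E     28
1    F      1
sort by miles descending:
  zone  miles
0    E     28
1    F      1
add column miles_plus_2 = t['miles'] + 2:
  zone  miles  miles_plus_2
0    E     28            30
1    F      1             3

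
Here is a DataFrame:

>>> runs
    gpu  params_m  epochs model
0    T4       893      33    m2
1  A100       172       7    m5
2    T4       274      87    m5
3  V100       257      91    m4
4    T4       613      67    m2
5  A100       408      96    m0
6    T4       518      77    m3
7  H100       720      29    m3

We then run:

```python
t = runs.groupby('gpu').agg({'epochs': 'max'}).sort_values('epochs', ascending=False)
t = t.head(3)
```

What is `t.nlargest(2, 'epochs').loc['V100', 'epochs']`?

group by gpu, max of epochs:
      epochs
gpu         
A100      96
H100      29
T4        87
V100      91
sort by epochs descending:
      epochs
gpu         
A100      96
V100      91
T4        87
H100      29
take first 3 rows:
      epochs
gpu         
A100      96
V100      91
T4        87
take 2 rows with largest epochs:
      epochs
gpu         
A100      96
V100      91
Finally, value at row 'V100', column 'epochs' = 91.

91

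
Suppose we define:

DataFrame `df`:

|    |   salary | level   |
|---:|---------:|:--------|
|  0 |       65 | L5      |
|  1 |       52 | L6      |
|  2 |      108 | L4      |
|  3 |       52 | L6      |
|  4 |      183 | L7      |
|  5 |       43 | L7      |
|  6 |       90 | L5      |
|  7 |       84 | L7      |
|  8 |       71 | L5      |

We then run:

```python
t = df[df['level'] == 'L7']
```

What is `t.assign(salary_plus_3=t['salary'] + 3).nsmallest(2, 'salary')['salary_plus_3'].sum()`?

133

filter rows where level == 'L7':
   salary level
4     183    L7
5      43    L7
7      84    L7
add column salary_plus_3 = t['salary'] + 3:
   salary level  salary_plus_3
4     183    L7            186
5      43    L7             46
7      84    L7             87
take 2 rows with smallest salary:
   salary level  salary_plus_3
5      43    L7             46
7      84    L7             87
The sum of column 'salary_plus_3' is 133.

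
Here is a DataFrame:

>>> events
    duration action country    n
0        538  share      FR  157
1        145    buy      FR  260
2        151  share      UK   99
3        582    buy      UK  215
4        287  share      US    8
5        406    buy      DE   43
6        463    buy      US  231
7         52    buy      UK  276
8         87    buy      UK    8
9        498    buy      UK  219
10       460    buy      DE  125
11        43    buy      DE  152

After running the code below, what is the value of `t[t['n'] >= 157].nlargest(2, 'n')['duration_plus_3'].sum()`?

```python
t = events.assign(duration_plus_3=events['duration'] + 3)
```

add column duration_plus_3 = events['duration'] + 3:
    duration action country    n  duration_plus_3
0        538  share      FR  157              541
1        145    buy      FR  260              148
2        151  share      UK   99              154
3        582    buy      UK  215              585
4        287  share      US    8              290
5        406    buy      DE   43              409
6        463    buy      US  231              466
7         52    buy      UK  276               55
8         87    buy      UK    8               90
9        498    buy      UK  219              501
10       460    buy      DE  125              463
11        43    buy      DE  152               46
filter rows where n >= 157:
   duration action country    n  duration_plus_3
0       538  share      FR  157              541
1       145    buy      FR  260              148
3       582    buy      UK  215              585
6       463    buy      US  231              466
7        52    buy      UK  276               55
9       498    buy      UK  219              501
take 2 rows with largest n:
   duration action country    n  duration_plus_3
7        52    buy      UK  276               55
1       145    buy      FR  260              148
The sum of column 'duration_plus_3' is 203.

203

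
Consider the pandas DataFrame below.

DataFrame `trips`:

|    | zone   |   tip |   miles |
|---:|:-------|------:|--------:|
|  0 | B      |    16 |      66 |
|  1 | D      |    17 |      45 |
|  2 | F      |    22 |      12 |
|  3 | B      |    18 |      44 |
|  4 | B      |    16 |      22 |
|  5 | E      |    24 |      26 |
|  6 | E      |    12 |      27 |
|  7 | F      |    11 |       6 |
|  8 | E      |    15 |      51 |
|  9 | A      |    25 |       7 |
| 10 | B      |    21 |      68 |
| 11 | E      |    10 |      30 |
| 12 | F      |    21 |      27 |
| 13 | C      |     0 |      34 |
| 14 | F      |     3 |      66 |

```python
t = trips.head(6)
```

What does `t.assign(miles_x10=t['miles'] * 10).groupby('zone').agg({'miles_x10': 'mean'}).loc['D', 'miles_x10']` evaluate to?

450.0

take first 6 rows:
  zone  tip  miles
0    B   16     66
1    D   17     45
2    F   22     12
3    B   18     44
4    B   16     22
5    E   24     26
add column miles_x10 = t['miles'] * 10:
  zone  tip  miles  miles_x10
0    B   16     66        660
1    D   17     45        450
2    F   22     12        120
3    B   18     44        440
4    B   16     22        220
5    E   24     26        260
group by zone, mean of miles_x10:
      miles_x10
zone           
B         440.0
D         450.0
E         260.0
F         120.0
Taking the value at row 'D', column 'miles_x10' gives 450.0.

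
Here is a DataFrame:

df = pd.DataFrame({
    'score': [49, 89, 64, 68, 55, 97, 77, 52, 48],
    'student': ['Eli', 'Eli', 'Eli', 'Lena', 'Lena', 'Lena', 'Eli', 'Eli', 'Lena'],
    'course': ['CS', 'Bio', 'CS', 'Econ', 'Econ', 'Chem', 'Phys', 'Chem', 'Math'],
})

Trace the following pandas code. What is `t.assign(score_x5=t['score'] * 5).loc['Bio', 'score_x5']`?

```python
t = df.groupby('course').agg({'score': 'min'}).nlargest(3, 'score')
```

445

group by course, min of score:
        score
course       
Bio        89
CS         49
Chem       52
Econ       55
Math       48
Phys       77
take 3 rows with largest score:
        score
course       
Bio        89
Phys       77
Econ       55
add column score_x5 = t['score'] * 5:
        score  score_x5
course                 
Bio        89       445
Phys       77       385
Econ       55       275
value at row 'Bio', column 'score_x5' → 445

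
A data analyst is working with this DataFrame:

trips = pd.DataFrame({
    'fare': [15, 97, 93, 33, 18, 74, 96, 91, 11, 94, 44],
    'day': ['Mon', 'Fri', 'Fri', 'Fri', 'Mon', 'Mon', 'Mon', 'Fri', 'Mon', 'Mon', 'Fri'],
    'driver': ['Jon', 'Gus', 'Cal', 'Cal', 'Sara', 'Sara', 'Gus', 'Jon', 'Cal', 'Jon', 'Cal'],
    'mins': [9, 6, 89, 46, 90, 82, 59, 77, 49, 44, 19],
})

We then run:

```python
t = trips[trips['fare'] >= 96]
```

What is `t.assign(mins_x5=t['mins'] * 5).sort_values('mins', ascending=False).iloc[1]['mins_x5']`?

30

filter rows where fare >= 96:
   fare  day driver  mins
1    97  Fri    Gus     6
6    96  Mon    Gus    59
add column mins_x5 = t['mins'] * 5:
   fare  day driver  mins  mins_x5
1    97  Fri    Gus     6       30
6    96  Mon    Gus    59      295
sort by mins descending:
   fare  day driver  mins  mins_x5
6    96  Mon    Gus    59      295
1    97  Fri    Gus     6       30
Reading off the value at position 1, column 'mins_x5', we get 30.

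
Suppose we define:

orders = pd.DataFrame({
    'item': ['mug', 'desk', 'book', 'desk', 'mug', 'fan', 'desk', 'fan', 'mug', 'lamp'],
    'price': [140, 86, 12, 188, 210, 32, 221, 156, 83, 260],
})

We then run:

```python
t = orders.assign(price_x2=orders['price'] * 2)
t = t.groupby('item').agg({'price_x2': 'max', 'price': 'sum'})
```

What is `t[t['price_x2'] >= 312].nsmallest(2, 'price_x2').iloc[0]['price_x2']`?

312

add column price_x2 = orders['price'] * 2:
   item  price  price_x2
0   mug    140       280
1  desk     86       172
2  book     12        24
3  desk    188       376
4   mug    210       420
5   fan     32        64
6  desk    221       442
7   fan    156       312
8   mug     83       166
9  lamp    260       520
group by item: max(price_x2), sum(price):
      price_x2  price
item                 
book        24     12
desk       442    495
fan        312    188
lamp       520    260
mug        420    433
filter rows where price_x2 >= 312:
      price_x2  price
item                 
desk       442    495
fan        312    188
lamp       520    260
mug        420    433
take 2 rows with smallest price_x2:
      price_x2  price
item                 
fan        312    188
mug        420    433
Finally, value at position 0, column 'price_x2' = 312.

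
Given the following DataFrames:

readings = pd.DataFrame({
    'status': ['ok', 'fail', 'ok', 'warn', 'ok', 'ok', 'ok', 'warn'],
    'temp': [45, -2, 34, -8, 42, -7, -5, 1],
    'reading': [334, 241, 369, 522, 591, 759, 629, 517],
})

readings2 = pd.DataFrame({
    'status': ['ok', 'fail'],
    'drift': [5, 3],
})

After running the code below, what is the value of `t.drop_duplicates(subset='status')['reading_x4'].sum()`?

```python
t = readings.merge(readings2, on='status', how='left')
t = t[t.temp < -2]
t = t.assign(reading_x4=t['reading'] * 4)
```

merge on 'status' (how='left') → 8 rows:
  status  temp  reading  drift
0     ok    45      334    5.0
1   fail    -2      241    3.0
2     ok    34      369    5.0
3   warn    -8      522    NaN
4     ok    42      591    5.0
5     ok    -7      759    5.0
6     ok    -5      629    5.0
7   warn     1      517    NaN
filter rows where temp < -2:
  status  temp  reading  drift
3   warn    -8      522    NaN
5     ok    -7      759    5.0
6     ok    -5      629    5.0
add column reading_x4 = t['reading'] * 4:
  status  temp  reading  drift  reading_x4
3   warn    -8      522    NaN        2088
5     ok    -7      759    5.0        3036
6     ok    -5      629    5.0        2516
drop duplicate status (keep=first):
  status  temp  reading  drift  reading_x4
3   warn    -8      522    NaN        2088
5     ok    -7      759    5.0        3036

5124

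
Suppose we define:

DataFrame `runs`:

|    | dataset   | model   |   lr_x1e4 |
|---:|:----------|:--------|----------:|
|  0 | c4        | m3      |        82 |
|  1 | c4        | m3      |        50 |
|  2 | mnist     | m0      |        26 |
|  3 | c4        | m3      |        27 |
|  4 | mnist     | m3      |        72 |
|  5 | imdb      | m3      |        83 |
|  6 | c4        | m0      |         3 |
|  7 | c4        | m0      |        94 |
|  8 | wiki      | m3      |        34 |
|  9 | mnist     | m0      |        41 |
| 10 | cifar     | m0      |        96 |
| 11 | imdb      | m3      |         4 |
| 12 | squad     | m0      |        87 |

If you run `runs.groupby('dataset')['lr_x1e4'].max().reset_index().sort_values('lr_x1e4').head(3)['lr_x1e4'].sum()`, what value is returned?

group by dataset, max of lr_x1e4:
dataset
c4       94
cifar    96
imdb     83
mnist    72
squad    87
wiki     34
Name: lr_x1e4, dtype: int64
reset_index():
  dataset  lr_x1e4
0      c4       94
1   cifar       96
2    imdb       83
3   mnist       72
4   squad       87
5    wiki       34
sort by lr_x1e4:
  dataset  lr_x1e4
5    wiki       34
3   mnist       72
2    imdb       83
4   squad       87
0      c4       94
1   cifar       96
take first 3 rows:
  dataset  lr_x1e4
5    wiki       34
3   mnist       72
2    imdb       83

189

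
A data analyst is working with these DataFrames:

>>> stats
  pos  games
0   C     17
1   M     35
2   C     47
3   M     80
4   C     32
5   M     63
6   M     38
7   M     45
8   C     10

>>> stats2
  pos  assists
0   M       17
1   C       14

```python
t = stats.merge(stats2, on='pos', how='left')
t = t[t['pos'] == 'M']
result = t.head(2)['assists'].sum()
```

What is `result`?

34

merge on 'pos' (how='left') → 9 rows:
  pos  games  assists
0   C     17       14
1   M     35       17
2   C     47       14
3   M     80       17
4   C     32       14
5   M     63       17
6   M     38       17
7   M     45       17
8   C     10       14
filter rows where pos == 'M':
  pos  games  assists
1   M     35       17
3   M     80       17
5   M     63       17
6   M     38       17
7   M     45       17
take first 2 rows:
  pos  games  assists
1   M     35       17
3   M     80       17
sum of column 'assists' → 34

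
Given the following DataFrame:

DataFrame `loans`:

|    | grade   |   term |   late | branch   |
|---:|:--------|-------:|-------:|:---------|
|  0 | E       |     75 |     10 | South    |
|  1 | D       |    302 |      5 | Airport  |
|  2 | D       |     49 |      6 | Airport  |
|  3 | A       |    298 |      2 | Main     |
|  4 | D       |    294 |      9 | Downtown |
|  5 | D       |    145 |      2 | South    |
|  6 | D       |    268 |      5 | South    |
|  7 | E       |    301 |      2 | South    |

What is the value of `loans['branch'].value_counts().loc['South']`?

value_counts of branch:
branch
South       4
Airport     2
Main        1
Downtown    1
Name: count, dtype: int64
Then the value at index 'South': 4

4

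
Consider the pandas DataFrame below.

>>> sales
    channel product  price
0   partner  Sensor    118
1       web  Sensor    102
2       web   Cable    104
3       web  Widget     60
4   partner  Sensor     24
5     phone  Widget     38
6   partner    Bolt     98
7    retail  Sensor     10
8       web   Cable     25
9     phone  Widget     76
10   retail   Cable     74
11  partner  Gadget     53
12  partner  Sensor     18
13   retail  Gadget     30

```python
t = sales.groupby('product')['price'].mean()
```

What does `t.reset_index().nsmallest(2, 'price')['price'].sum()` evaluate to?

group by product, mean of price:
product
Bolt      98.000000
Cable     67.666667
Gadget    41.500000
Sensor    54.400000
Widget    58.000000
Name: price, dtype: float64
reset_index():
  product      price
0    Bolt  98.000000
1   Cable  67.666667
2  Gadget  41.500000
3  Sensor  54.400000
4  Widget  58.000000
take 2 rows with smallest price:
  product  price
2  Gadget   41.5
3  Sensor   54.4
sum of column 'price' → 95.9

95.9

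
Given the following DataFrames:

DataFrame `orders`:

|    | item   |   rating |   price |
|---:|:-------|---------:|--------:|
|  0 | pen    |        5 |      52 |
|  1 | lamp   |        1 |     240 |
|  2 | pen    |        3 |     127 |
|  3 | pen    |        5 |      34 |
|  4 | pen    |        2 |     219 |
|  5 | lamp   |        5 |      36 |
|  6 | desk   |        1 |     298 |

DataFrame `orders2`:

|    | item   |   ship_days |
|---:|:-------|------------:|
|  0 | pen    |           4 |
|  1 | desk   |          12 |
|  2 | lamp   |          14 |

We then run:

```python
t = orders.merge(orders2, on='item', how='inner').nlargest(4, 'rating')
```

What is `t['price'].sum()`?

merge on 'item' (how='inner') → 7 rows:
   item  rating  price  ship_days
0   pen       5     52          4
1  lamp       1    240         14
2   pen       3    127          4
3   pen       5     34          4
4   pen       2    219          4
5  lamp       5     36         14
6  desk       1    298         12
take 4 rows with largest rating:
   item  rating  price  ship_days
0   pen       5     52          4
3   pen       5     34          4
5  lamp       5     36         14
2   pen       3    127          4
The sum of column 'price' is 249.

249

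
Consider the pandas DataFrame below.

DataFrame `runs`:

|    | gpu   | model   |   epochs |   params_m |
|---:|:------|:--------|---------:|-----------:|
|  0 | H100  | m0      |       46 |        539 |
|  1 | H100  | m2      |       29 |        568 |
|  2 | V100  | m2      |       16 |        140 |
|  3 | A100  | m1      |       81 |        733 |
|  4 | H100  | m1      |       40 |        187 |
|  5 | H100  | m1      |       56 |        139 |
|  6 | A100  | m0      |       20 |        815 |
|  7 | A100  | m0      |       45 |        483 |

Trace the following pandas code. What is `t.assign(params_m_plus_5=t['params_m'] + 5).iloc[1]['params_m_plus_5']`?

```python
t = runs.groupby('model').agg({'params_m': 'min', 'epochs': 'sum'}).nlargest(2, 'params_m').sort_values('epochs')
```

488

group by model: min(params_m), sum(epochs):
       params_m  epochs
model                  
m0          483     111
m1          139     177
m2          140      45
take 2 rows with largest params_m:
       params_m  epochs
model                  
m0          483     111
m2          140      45
sort by epochs:
       params_m  epochs
model                  
m2          140      45
m0          483     111
add column params_m_plus_5 = t['params_m'] + 5:
       params_m  epochs  params_m_plus_5
model                                   
m2          140      45              145
m0          483     111              488
Reading off the value at position 1, column 'params_m_plus_5', we get 488.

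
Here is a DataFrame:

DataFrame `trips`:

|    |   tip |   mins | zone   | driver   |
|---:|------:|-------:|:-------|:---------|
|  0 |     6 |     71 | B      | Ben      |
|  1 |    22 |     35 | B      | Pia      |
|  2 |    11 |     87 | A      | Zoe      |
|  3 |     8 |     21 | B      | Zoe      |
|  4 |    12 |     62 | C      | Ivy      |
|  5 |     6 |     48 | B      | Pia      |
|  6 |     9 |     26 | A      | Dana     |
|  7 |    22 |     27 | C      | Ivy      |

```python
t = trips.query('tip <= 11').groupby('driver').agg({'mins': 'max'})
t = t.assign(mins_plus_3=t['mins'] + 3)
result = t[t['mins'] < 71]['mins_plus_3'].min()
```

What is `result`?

filter rows where tip <= 11:
   tip  mins zone driver
0    6    71    B    Ben
2   11    87    A    Zoe
3    8    21    B    Zoe
5    6    48    B    Pia
6    9    26    A   Dana
group by driver, max of mins:
        mins
driver      
Ben       71
Dana      26
Pia       48
Zoe       87
add column mins_plus_3 = t['mins'] + 3:
        mins  mins_plus_3
driver                   
Ben       71           74
Dana      26           29
Pia       48           51
Zoe       87           90
filter rows where mins < 71:
        mins  mins_plus_3
driver                   
Dana      26           29
Pia       48           51

29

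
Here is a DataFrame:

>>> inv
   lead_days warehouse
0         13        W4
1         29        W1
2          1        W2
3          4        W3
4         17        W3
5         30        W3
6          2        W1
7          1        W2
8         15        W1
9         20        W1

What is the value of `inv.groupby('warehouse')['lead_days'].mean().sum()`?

47.5

group by warehouse, mean of lead_days:
warehouse
W1    16.5
W2     1.0
W3    17.0
W4    13.0
Name: lead_days, dtype: float64
Reading off the sum of the resulting series, we get 47.5.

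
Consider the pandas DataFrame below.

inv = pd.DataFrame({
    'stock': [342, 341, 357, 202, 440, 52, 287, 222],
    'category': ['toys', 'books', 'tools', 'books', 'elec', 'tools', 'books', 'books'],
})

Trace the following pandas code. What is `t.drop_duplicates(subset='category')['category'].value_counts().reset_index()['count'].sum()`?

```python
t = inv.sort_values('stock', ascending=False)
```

sort by stock descending:
   stock category
4    440     elec
2    357    tools
0    342     toys
1    341    books
6    287    books
7    222    books
3    202    books
5     52    tools
drop duplicate category (keep=first):
   stock category
4    440     elec
2    357    tools
0    342     toys
1    341    books
value_counts of category:
category
elec     1
tools    1
toys     1
books    1
Name: count, dtype: int64
reset_index():
  category  count
0     elec      1
1    tools      1
2     toys      1
3    books      1

4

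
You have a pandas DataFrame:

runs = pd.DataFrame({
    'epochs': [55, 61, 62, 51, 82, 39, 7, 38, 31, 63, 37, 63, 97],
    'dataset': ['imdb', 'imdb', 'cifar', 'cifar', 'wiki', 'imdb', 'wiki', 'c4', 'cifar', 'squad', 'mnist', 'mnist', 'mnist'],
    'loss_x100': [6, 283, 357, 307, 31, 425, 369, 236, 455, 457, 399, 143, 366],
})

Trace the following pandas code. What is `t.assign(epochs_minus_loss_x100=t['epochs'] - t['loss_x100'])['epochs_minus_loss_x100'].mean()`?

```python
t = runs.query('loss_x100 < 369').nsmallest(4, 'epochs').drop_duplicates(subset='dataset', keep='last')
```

-225.333333333

filter rows where loss_x100 < 369:
    epochs dataset  loss_x100
0       55    imdb          6
1       61    imdb        283
2       62   cifar        357
3       51   cifar        307
4       82    wiki         31
7       38      c4        236
11      63   mnist        143
12      97   mnist        366
take 4 rows with smallest epochs:
   epochs dataset  loss_x100
7      38      c4        236
3      51   cifar        307
0      55    imdb          6
1      61    imdb        283
drop duplicate dataset (keep=last):
   epochs dataset  loss_x100
7      38      c4        236
3      51   cifar        307
1      61    imdb        283
add column epochs_minus_loss_x100 = t['epochs'] - t['loss_x100']:
   epochs dataset  loss_x100  epochs_minus_loss_x100
7      38      c4        236                    -198
3      51   cifar        307                    -256
1      61    imdb        283                    -222
So mean() = -225.333333333.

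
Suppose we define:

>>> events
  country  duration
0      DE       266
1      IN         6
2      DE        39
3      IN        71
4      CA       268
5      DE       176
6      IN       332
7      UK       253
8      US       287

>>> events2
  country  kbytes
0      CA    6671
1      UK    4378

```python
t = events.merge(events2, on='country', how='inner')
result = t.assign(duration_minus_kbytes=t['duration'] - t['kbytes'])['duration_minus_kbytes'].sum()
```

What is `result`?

-10528

merge on 'country' (how='inner') → 2 rows:
  country  duration  kbytes
0      CA       268    6671
1      UK       253    4378
add column duration_minus_kbytes = t['duration'] - t['kbytes']:
  country  duration  kbytes  duration_minus_kbytes
0      CA       268    6671                  -6403
1      UK       253    4378                  -4125
Hence -10528.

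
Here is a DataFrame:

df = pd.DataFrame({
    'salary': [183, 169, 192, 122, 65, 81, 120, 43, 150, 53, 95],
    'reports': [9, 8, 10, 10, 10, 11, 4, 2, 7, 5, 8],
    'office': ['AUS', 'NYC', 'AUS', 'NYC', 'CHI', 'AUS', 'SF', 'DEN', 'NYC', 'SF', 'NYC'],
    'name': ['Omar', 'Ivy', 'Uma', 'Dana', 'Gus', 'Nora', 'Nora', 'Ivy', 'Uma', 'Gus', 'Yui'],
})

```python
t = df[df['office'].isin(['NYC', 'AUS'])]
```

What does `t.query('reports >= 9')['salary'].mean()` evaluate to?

144.5

filter rows where office in ['NYC', 'AUS']:
    salary  reports office  name
0      183        9    AUS  Omar
1      169        8    NYC   Ivy
2      192       10    AUS   Uma
3      122       10    NYC  Dana
5       81       11    AUS  Nora
8      150        7    NYC   Uma
10      95        8    NYC   Yui
filter rows where reports >= 9:
   salary  reports office  name
0     183        9    AUS  Omar
2     192       10    AUS   Uma
3     122       10    NYC  Dana
5      81       11    AUS  Nora
Hence 144.5.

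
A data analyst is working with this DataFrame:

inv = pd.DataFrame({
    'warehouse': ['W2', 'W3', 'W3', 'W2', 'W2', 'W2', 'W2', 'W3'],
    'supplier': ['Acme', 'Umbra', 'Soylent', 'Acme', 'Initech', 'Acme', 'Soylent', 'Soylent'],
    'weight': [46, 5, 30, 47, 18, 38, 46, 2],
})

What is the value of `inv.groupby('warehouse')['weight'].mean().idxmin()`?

group by warehouse, mean of weight:
warehouse
W2    39.000000
W3    12.333333
Name: weight, dtype: float64
Taking the label with the smallest value gives W3.

W3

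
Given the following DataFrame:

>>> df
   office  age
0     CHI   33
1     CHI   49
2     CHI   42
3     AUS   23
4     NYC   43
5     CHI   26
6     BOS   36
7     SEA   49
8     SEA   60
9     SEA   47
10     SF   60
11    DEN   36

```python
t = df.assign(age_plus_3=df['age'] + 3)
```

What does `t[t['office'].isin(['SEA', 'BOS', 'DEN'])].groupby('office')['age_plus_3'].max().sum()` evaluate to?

141

add column age_plus_3 = df['age'] + 3:
   office  age  age_plus_3
0     CHI   33          36
1     CHI   49          52
2     CHI   42          45
3     AUS   23          26
4     NYC   43          46
5     CHI   26          29
6     BOS   36          39
7     SEA   49          52
8     SEA   60          63
9     SEA   47          50
10     SF   60          63
11    DEN   36          39
filter rows where office in ['SEA', 'BOS', 'DEN']:
   office  age  age_plus_3
6     BOS   36          39
7     SEA   49          52
8     SEA   60          63
9     SEA   47          50
11    DEN   36          39
group by office, max of age_plus_3:
office
BOS    39
DEN    39
SEA    63
Name: age_plus_3, dtype: int64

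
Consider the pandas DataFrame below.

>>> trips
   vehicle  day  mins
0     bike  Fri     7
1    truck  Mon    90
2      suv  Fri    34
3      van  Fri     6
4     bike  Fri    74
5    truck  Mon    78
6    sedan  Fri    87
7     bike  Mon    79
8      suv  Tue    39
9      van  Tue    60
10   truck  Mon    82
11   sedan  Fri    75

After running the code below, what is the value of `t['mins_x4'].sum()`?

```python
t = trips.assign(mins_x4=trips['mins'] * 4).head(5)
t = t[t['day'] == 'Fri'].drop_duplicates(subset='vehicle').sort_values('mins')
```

add column mins_x4 = trips['mins'] * 4:
   vehicle  day  mins  mins_x4
0     bike  Fri     7       28
1    truck  Mon    90      360
2      suv  Fri    34      136
3      van  Fri     6       24
4     bike  Fri    74      296
5    truck  Mon    78      312
6    sedan  Fri    87      348
7     bike  Mon    79      316
8      suv  Tue    39      156
9      van  Tue    60      240
10   truck  Mon    82      328
11   sedan  Fri    75      300
take first 5 rows:
  vehicle  day  mins  mins_x4
0    bike  Fri     7       28
1   truck  Mon    90      360
2     suv  Fri    34      136
3     van  Fri     6       24
4    bike  Fri    74      296
filter rows where day == 'Fri':
  vehicle  day  mins  mins_x4
0    bike  Fri     7       28
2     suv  Fri    34      136
3     van  Fri     6       24
4    bike  Fri    74      296
drop duplicate vehicle (keep=first):
  vehicle  day  mins  mins_x4
0    bike  Fri     7       28
2     suv  Fri    34      136
3     van  Fri     6       24
sort by mins:
  vehicle  day  mins  mins_x4
3     van  Fri     6       24
0    bike  Fri     7       28
2     suv  Fri    34      136
Finally, sum of column 'mins_x4' = 188.

188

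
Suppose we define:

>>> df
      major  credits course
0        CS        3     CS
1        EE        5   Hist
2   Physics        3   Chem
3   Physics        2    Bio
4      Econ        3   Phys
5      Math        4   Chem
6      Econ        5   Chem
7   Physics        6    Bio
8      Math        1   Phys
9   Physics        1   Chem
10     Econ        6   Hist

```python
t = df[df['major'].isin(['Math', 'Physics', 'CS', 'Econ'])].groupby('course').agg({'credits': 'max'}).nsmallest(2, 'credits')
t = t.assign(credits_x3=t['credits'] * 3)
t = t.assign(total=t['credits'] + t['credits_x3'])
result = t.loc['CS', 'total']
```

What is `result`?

12

filter rows where major in ['Math', 'Physics', 'CS', 'Econ']:
      major  credits course
0        CS        3     CS
2   Physics        3   Chem
3   Physics        2    Bio
4      Econ        3   Phys
5      Math        4   Chem
6      Econ        5   Chem
7   Physics        6    Bio
8      Math        1   Phys
9   Physics        1   Chem
10     Econ        6   Hist
group by course, max of credits:
        credits
course         
Bio           6
CS            3
Chem          5
Hist          6
Phys          3
take 2 rows with smallest credits:
        credits
course         
CS            3
Phys          3
add column credits_x3 = t['credits'] * 3:
        credits  credits_x3
course                     
CS            3           9
Phys          3           9
add column total = t['credits'] + t['credits_x3']:
        credits  credits_x3  total
course                            
CS            3           9     12
Phys          3           9     12
Reading off the value at row 'CS', column 'total', we get 12.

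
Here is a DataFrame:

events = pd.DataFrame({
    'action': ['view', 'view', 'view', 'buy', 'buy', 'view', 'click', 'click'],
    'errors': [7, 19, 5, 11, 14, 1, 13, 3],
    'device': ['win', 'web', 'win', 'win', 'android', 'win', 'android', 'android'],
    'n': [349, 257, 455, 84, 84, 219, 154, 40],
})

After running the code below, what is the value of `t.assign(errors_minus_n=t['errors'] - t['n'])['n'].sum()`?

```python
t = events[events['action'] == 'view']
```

filter rows where action == 'view':
  action  errors device    n
0   view       7    win  349
1   view      19    web  257
2   view       5    win  455
5   view       1    win  219
add column errors_minus_n = t['errors'] - t['n']:
  action  errors device    n  errors_minus_n
0   view       7    win  349            -342
1   view      19    web  257            -238
2   view       5    win  455            -450
5   view       1    win  219            -218
So sum() = 1280.

1280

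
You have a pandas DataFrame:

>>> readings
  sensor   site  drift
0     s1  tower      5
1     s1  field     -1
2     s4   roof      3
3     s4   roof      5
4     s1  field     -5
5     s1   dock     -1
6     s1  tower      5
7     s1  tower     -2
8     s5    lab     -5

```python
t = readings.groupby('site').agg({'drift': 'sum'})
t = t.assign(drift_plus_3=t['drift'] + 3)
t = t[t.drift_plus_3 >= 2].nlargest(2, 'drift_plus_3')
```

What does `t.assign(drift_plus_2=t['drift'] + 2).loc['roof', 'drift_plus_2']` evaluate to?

10

group by site, sum of drift:
       drift
site        
dock      -1
field     -6
lab       -5
roof       8
tower      8
add column drift_plus_3 = t['drift'] + 3:
       drift  drift_plus_3
site                      
dock      -1             2
field     -6            -3
lab       -5            -2
roof       8            11
tower      8            11
filter rows where drift_plus_3 >= 2:
       drift  drift_plus_3
site                      
dock      -1             2
roof       8            11
tower      8            11
take 2 rows with largest drift_plus_3:
       drift  drift_plus_3
site                      
roof       8            11
tower      8            11
add column drift_plus_2 = t['drift'] + 2:
       drift  drift_plus_3  drift_plus_2
site                                    
roof       8            11            10
tower      8            11            10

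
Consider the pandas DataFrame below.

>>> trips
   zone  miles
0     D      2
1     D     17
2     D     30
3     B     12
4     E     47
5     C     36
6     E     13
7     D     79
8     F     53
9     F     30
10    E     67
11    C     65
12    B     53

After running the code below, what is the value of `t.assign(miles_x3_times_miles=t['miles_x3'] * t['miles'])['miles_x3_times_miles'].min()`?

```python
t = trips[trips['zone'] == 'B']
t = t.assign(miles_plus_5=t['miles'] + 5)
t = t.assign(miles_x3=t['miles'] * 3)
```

filter rows where zone == 'B':
   zone  miles
3     B     12
12    B     53
add column miles_plus_5 = t['miles'] + 5:
   zone  miles  miles_plus_5
3     B     12            17
12    B     53            58
add column miles_x3 = t['miles'] * 3:
   zone  miles  miles_plus_5  miles_x3
3     B     12            17        36
12    B     53            58       159
add column miles_x3_times_miles = t['miles_x3'] * t['miles']:
   zone  miles  miles_plus_5  miles_x3  miles_x3_times_miles
3     B     12            17        36                   432
12    B     53            58       159                  8427
So min() = 432.

432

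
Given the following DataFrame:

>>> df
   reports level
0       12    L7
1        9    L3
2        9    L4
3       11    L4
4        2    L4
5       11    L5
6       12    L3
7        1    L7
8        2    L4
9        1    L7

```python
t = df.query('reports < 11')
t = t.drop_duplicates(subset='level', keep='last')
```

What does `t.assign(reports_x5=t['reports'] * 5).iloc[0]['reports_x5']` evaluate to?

45

filter rows where reports < 11:
   reports level
1        9    L3
2        9    L4
4        2    L4
7        1    L7
8        2    L4
9        1    L7
drop duplicate level (keep=last):
   reports level
1        9    L3
8        2    L4
9        1    L7
add column reports_x5 = t['reports'] * 5:
   reports level  reports_x5
1        9    L3          45
8        2    L4          10
9        1    L7           5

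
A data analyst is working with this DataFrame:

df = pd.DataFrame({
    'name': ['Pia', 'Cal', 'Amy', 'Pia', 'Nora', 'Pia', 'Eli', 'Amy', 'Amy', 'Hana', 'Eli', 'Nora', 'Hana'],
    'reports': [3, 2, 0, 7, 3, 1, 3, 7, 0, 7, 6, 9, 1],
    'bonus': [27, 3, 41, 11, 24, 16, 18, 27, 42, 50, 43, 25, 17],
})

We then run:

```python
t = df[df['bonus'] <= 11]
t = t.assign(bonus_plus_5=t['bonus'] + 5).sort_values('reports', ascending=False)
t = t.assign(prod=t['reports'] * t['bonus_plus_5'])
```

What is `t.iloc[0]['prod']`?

112

filter rows where bonus <= 11:
  name  reports  bonus
1  Cal        2      3
3  Pia        7     11
add column bonus_plus_5 = t['bonus'] + 5:
  name  reports  bonus  bonus_plus_5
1  Cal        2      3             8
3  Pia        7     11            16
sort by reports descending:
  name  reports  bonus  bonus_plus_5
3  Pia        7     11            16
1  Cal        2      3             8
add column prod = t['reports'] * t['bonus_plus_5']:
  name  reports  bonus  bonus_plus_5  prod
3  Pia        7     11            16   112
1  Cal        2      3             8    16
Hence 112.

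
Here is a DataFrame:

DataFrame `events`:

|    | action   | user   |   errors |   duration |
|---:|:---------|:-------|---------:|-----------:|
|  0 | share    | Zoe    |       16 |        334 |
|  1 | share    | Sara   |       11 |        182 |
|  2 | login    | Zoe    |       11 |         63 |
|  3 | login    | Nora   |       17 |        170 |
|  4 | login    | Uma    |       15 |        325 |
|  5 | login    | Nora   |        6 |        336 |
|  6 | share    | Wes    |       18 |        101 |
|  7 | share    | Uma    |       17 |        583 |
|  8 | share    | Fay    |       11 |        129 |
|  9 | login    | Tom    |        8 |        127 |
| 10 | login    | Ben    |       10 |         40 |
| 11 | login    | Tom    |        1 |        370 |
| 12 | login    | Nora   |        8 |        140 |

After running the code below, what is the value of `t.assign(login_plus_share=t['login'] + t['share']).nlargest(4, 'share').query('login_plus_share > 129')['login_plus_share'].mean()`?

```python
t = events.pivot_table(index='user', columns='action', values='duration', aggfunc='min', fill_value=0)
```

495.666666667

pivot: rows=user, cols=action, min(duration):
action  login  share
user                
Ben        40      0
Fay         0    129
Nora      140      0
Sara        0    182
Tom       127      0
Uma       325    583
Wes         0    101
Zoe        63    334
add column login_plus_share = t['login'] + t['share']:
action  login  share  login_plus_share
user                                  
Ben        40      0                40
Fay         0    129               129
Nora      140      0               140
Sara        0    182               182
Tom       127      0               127
Uma       325    583               908
Wes         0    101               101
Zoe        63    334               397
take 4 rows with largest share:
action  login  share  login_plus_share
user                                  
Uma       325    583               908
Zoe        63    334               397
Sara        0    182               182
Fay         0    129               129
filter rows where login_plus_share > 129:
action  login  share  login_plus_share
user                                  
Uma       325    583               908
Zoe        63    334               397
Sara        0    182               182
Finally, mean of column 'login_plus_share' = 495.666666667.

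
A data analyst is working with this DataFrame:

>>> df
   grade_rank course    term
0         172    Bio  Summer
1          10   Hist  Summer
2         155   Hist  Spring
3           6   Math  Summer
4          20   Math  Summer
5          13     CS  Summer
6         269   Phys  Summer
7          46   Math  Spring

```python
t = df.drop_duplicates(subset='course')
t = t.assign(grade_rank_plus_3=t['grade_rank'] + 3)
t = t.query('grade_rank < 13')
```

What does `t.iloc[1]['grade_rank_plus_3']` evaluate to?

9

drop duplicate course (keep=first):
   grade_rank course    term
0         172    Bio  Summer
1          10   Hist  Summer
3           6   Math  Summer
5          13     CS  Summer
6         269   Phys  Summer
add column grade_rank_plus_3 = t['grade_rank'] + 3:
   grade_rank course    term  grade_rank_plus_3
0         172    Bio  Summer                175
1          10   Hist  Summer                 13
3           6   Math  Summer                  9
5          13     CS  Summer                 16
6         269   Phys  Summer                272
filter rows where grade_rank < 13:
   grade_rank course    term  grade_rank_plus_3
1          10   Hist  Summer                 13
3           6   Math  Summer                  9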